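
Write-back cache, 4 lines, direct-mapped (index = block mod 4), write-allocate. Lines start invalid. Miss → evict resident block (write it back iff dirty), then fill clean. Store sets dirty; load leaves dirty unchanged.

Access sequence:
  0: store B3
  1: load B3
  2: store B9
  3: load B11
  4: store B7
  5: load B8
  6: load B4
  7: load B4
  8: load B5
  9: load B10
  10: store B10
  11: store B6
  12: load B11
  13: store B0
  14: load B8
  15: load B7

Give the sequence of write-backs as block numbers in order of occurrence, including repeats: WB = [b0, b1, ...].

WB = [3, 9, 10, 7, 0]

  0 | W B3 → L3 miss [D]
  1 | R B3 → L3 hit [D]
  2 | W B9 → L1 miss [D]
  3 | R B11 → L3 miss wb→B3 [-]
  4 | W B7 → L3 miss [D]
  5 | R B8 → L0 miss [-]
  6 | R B4 → L0 miss [-]
  7 | R B4 → L0 hit [-]
  8 | R B5 → L1 miss wb→B9 [-]
  9 | R B10 → L2 miss [-]
  10 | W B10 → L2 hit [D]
  11 | W B6 → L2 miss wb→B10 [D]
  12 | R B11 → L3 miss wb→B7 [-]
  13 | W B0 → L0 miss [D]
  14 | R B8 → L0 miss wb→B0 [-]
  15 | R B7 → L3 miss [-]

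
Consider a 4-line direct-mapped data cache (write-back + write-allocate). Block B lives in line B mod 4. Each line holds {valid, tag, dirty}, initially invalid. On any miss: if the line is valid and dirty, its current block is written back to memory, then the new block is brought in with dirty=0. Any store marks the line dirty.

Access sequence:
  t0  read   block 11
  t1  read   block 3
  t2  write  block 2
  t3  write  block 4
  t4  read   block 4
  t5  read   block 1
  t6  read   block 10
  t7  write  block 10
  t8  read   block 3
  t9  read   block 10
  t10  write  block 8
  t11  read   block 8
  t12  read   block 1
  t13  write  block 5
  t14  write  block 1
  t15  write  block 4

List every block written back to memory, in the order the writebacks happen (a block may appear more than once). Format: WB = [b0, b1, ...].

0: R B11 -> L3 miss  d=-]
1: R B3 -> L3 miss  d=-]
2: W B2 -> L2 miss  d=D]
3: W B4 -> L0 miss  d=D]
4: R B4 -> L0 hit  d=D]
5: R B1 -> L1 miss  d=-]
6: R B10 -> L2 miss wb->B2  d=-]
7: W B10 -> L2 hit  d=D]
8: R B3 -> L3 hit  d=-]
9: R B10 -> L2 hit  d=D]
10: W B8 -> L0 miss wb->B4  d=D]
11: R B8 -> L0 hit  d=D]
12: R B1 -> L1 hit  d=-]
13: W B5 -> L1 miss  d=D]
14: W B1 -> L1 miss wb->B5  d=D]
15: W B4 -> L0 miss wb->B8  d=D]

WB = [2, 4, 5, 8]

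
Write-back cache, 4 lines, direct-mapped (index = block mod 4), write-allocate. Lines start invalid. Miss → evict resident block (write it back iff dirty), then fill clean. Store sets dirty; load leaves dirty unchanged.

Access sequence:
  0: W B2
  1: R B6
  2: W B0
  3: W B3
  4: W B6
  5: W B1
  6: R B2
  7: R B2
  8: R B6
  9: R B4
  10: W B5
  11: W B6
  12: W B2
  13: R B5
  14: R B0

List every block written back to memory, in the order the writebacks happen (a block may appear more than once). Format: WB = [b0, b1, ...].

  0 | W B2 → L2 miss [D]
  1 | R B6 → L2 miss wb→B2 [-]
  2 | W B0 → L0 miss [D]
  3 | W B3 → L3 miss [D]
  4 | W B6 → L2 hit [D]
  5 | W B1 → L1 miss [D]
  6 | R B2 → L2 miss wb→B6 [-]
  7 | R B2 → L2 hit [-]
  8 | R B6 → L2 miss [-]
  9 | R B4 → L0 miss wb→B0 [-]
  10 | W B5 → L1 miss wb→B1 [D]
  11 | W B6 → L2 hit [D]
  12 | W B2 → L2 miss wb→B6 [D]
  13 | R B5 → L1 hit [D]
  14 | R B0 → L0 miss [-]

WB = [2, 6, 0, 1, 6]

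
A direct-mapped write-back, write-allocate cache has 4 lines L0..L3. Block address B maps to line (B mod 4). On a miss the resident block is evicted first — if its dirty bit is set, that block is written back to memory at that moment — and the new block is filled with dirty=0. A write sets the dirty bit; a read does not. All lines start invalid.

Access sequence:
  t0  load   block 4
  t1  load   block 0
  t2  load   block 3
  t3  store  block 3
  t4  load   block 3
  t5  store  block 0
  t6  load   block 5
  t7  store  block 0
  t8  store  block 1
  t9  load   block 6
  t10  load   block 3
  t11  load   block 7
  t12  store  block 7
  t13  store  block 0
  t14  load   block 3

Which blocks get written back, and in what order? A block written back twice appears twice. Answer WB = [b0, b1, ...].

0: R B4 → L0 miss [-]
1: R B0 → L0 miss [-]
2: R B3 → L3 miss [-]
3: W B3 → L3 hit [D]
4: R B3 → L3 hit [D]
5: W B0 → L0 hit [D]
6: R B5 → L1 miss [-]
7: W B0 → L0 hit [D]
8: W B1 → L1 miss [D]
9: R B6 → L2 miss [-]
10: R B3 → L3 hit [D]
11: R B7 → L3 miss wb→B3 [-]
12: W B7 → L3 hit [D]
13: W B0 → L0 hit [D]
14: R B3 → L3 miss wb→B7 [-]

WB = [3, 7]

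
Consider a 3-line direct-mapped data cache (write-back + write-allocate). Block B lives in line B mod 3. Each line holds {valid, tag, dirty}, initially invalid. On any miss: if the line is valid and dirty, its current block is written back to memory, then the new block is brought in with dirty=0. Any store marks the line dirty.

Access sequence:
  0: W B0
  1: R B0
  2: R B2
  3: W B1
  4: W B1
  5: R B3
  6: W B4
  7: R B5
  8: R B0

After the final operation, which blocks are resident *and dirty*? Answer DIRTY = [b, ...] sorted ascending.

DIRTY = [4]

0: W B0 → L0 miss [D]
1: R B0 → L0 hit [D]
2: R B2 → L2 miss [-]
3: W B1 → L1 miss [D]
4: W B1 → L1 hit [D]
5: R B3 → L0 miss wb→B0 [-]
6: W B4 → L1 miss wb→B1 [D]
7: R B5 → L2 miss [-]
8: R B0 → L0 miss [-]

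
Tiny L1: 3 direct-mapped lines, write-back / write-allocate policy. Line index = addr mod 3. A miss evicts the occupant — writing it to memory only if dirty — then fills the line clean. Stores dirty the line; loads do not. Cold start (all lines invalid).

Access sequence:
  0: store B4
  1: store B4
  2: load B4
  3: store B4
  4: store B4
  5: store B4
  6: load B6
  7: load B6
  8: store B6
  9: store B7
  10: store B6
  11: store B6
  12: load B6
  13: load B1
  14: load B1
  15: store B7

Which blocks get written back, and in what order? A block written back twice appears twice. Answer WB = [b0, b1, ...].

0: W B4 -> L1 miss  d=D]
1: W B4 -> L1 hit  d=D]
2: R B4 -> L1 hit  d=D]
3: W B4 -> L1 hit  d=D]
4: W B4 -> L1 hit  d=D]
5: W B4 -> L1 hit  d=D]
6: R B6 -> L0 miss  d=-]
7: R B6 -> L0 hit  d=-]
8: W B6 -> L0 hit  d=D]
9: W B7 -> L1 miss wb->B4  d=D]
10: W B6 -> L0 hit  d=D]
11: W B6 -> L0 hit  d=D]
12: R B6 -> L0 hit  d=D]
13: R B1 -> L1 miss wb->B7  d=-]
14: R B1 -> L1 hit  d=-]
15: W B7 -> L1 miss  d=D]

WB = [4, 7]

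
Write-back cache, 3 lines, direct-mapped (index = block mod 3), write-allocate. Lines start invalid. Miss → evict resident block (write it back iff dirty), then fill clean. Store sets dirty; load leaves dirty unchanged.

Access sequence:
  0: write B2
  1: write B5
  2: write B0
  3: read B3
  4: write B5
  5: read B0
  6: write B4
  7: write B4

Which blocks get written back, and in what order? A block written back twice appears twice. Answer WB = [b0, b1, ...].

  0 | W B2 → L2 miss [D]
  1 | W B5 → L2 miss wb→B2 [D]
  2 | W B0 → L0 miss [D]
  3 | R B3 → L0 miss wb→B0 [-]
  4 | W B5 → L2 hit [D]
  5 | R B0 → L0 miss [-]
  6 | W B4 → L1 miss [D]
  7 | W B4 → L1 hit [D]

WB = [2, 0]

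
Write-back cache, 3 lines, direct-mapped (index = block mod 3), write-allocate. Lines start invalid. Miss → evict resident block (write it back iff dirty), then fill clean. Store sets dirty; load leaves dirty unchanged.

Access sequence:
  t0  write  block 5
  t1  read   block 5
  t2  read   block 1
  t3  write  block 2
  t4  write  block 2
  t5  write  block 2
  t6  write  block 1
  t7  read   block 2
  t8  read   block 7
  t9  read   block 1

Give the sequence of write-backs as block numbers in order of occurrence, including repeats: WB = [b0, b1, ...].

  0 | W B5 → L2 miss [D]
  1 | R B5 → L2 hit [D]
  2 | R B1 → L1 miss [-]
  3 | W B2 → L2 miss wb→B5 [D]
  4 | W B2 → L2 hit [D]
  5 | W B2 → L2 hit [D]
  6 | W B1 → L1 hit [D]
  7 | R B2 → L2 hit [D]
  8 | R B7 → L1 miss wb→B1 [-]
  9 | R B1 → L1 miss [-]

WB = [5, 1]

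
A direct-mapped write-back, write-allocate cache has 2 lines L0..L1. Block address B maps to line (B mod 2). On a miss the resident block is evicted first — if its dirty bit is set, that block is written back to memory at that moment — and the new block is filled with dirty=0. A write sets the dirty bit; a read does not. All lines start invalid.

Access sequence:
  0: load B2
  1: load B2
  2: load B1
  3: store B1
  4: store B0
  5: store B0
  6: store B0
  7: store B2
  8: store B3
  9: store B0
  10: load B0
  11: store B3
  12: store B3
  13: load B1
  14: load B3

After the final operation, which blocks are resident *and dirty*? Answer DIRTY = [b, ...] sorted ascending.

DIRTY = [0]

0: R B2 -> L0 miss  d=-]
1: R B2 -> L0 hit  d=-]
2: R B1 -> L1 miss  d=-]
3: W B1 -> L1 hit  d=D]
4: W B0 -> L0 miss  d=D]
5: W B0 -> L0 hit  d=D]
6: W B0 -> L0 hit  d=D]
7: W B2 -> L0 miss wb->B0  d=D]
8: W B3 -> L1 miss wb->B1  d=D]
9: W B0 -> L0 miss wb->B2  d=D]
10: R B0 -> L0 hit  d=D]
11: W B3 -> L1 hit  d=D]
12: W B3 -> L1 hit  d=D]
13: R B1 -> L1 miss wb->B3  d=-]
14: R B3 -> L1 miss  d=-]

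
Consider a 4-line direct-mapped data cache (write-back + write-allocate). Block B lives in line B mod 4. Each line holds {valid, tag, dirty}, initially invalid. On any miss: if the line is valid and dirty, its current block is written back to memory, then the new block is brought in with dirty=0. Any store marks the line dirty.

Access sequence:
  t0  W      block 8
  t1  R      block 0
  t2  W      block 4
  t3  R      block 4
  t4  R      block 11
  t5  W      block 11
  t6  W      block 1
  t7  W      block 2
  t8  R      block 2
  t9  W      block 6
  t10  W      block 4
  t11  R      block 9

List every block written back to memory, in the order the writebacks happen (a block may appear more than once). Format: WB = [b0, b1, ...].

WB = [8, 2, 1]

0: W B8 → L0 miss [D]
1: R B0 → L0 miss wb→B8 [-]
2: W B4 → L0 miss [D]
3: R B4 → L0 hit [D]
4: R B11 → L3 miss [-]
5: W B11 → L3 hit [D]
6: W B1 → L1 miss [D]
7: W B2 → L2 miss [D]
8: R B2 → L2 hit [D]
9: W B6 → L2 miss wb→B2 [D]
10: W B4 → L0 hit [D]
11: R B9 → L1 miss wb→B1 [-]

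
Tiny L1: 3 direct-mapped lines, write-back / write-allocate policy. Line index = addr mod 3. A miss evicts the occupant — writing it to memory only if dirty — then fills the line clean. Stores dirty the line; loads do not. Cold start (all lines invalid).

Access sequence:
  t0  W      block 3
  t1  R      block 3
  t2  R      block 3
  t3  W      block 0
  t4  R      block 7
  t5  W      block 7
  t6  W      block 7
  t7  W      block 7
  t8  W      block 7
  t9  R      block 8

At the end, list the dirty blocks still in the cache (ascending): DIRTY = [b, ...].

DIRTY = [0, 7]

0: W B3 → L0 miss [D]
1: R B3 → L0 hit [D]
2: R B3 → L0 hit [D]
3: W B0 → L0 miss wb→B3 [D]
4: R B7 → L1 miss [-]
5: W B7 → L1 hit [D]
6: W B7 → L1 hit [D]
7: W B7 → L1 hit [D]
8: W B7 → L1 hit [D]
9: R B8 → L2 miss [-]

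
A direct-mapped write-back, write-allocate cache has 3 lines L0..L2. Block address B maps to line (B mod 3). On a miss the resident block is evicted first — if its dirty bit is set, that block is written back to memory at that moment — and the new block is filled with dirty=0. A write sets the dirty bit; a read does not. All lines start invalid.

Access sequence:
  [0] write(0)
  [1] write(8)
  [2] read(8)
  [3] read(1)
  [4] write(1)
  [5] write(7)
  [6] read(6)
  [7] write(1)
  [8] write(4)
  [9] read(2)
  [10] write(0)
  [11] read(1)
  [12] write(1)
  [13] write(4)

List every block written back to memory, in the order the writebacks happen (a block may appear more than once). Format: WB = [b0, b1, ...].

WB = [1, 0, 7, 1, 8, 4, 1]

0: W B0 -> L0 miss  d=D]
1: W B8 -> L2 miss  d=D]
2: R B8 -> L2 hit  d=D]
3: R B1 -> L1 miss  d=-]
4: W B1 -> L1 hit  d=D]
5: W B7 -> L1 miss wb->B1  d=D]
6: R B6 -> L0 miss wb->B0  d=-]
7: W B1 -> L1 miss wb->B7  d=D]
8: W B4 -> L1 miss wb->B1  d=D]
9: R B2 -> L2 miss wb->B8  d=-]
10: W B0 -> L0 miss  d=D]
11: R B1 -> L1 miss wb->B4  d=-]
12: W B1 -> L1 hit  d=D]
13: W B4 -> L1 miss wb->B1  d=D]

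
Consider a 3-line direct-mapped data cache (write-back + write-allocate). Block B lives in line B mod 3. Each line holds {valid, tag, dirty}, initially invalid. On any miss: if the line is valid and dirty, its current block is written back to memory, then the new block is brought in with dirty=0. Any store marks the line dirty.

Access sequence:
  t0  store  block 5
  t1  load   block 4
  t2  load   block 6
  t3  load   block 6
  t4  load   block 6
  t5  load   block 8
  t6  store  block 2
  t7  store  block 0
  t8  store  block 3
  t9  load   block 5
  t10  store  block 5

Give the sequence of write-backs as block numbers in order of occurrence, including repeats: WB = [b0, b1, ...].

  0 | W B5 → L2 miss [D]
  1 | R B4 → L1 miss [-]
  2 | R B6 → L0 miss [-]
  3 | R B6 → L0 hit [-]
  4 | R B6 → L0 hit [-]
  5 | R B8 → L2 miss wb→B5 [-]
  6 | W B2 → L2 miss [D]
  7 | W B0 → L0 miss [D]
  8 | W B3 → L0 miss wb→B0 [D]
  9 | R B5 → L2 miss wb→B2 [-]
  10 | W B5 → L2 hit [D]

WB = [5, 0, 2]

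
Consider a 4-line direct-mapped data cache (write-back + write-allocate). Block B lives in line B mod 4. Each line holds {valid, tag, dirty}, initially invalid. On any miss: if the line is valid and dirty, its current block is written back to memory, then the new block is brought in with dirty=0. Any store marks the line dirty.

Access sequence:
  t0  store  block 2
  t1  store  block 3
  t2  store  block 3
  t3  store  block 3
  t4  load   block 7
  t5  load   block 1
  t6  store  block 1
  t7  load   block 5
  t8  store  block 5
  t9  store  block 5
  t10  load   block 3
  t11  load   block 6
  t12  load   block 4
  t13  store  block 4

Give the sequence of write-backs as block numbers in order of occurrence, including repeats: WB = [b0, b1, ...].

0: W B2 -> L2 miss  d=D]
1: W B3 -> L3 miss  d=D]
2: W B3 -> L3 hit  d=D]
3: W B3 -> L3 hit  d=D]
4: R B7 -> L3 miss wb->B3  d=-]
5: R B1 -> L1 miss  d=-]
6: W B1 -> L1 hit  d=D]
7: R B5 -> L1 miss wb->B1  d=-]
8: W B5 -> L1 hit  d=D]
9: W B5 -> L1 hit  d=D]
10: R B3 -> L3 miss  d=-]
11: R B6 -> L2 miss wb->B2  d=-]
12: R B4 -> L0 miss  d=-]
13: W B4 -> L0 hit  d=D]

WB = [3, 1, 2]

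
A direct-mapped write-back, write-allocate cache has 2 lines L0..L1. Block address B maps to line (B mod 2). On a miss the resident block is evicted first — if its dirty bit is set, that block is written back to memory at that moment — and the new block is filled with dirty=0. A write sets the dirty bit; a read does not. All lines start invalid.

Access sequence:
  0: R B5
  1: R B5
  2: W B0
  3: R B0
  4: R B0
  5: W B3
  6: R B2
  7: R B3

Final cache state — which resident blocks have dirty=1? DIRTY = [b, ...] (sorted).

0: R B5 → L1 miss [-]
1: R B5 → L1 hit [-]
2: W B0 → L0 miss [D]
3: R B0 → L0 hit [D]
4: R B0 → L0 hit [D]
5: W B3 → L1 miss [D]
6: R B2 → L0 miss wb→B0 [-]
7: R B3 → L1 hit [D]

DIRTY = [3]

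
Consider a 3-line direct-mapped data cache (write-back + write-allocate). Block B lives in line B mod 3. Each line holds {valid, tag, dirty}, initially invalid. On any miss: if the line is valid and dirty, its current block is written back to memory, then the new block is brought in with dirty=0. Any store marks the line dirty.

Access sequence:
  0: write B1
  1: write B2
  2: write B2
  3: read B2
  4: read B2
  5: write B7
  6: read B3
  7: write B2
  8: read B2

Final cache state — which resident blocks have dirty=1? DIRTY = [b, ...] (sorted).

  0 | W B1 → L1 miss [D]
  1 | W B2 → L2 miss [D]
  2 | W B2 → L2 hit [D]
  3 | R B2 → L2 hit [D]
  4 | R B2 → L2 hit [D]
  5 | W B7 → L1 miss wb→B1 [D]
  6 | R B3 → L0 miss [-]
  7 | W B2 → L2 hit [D]
  8 | R B2 → L2 hit [D]

DIRTY = [2, 7]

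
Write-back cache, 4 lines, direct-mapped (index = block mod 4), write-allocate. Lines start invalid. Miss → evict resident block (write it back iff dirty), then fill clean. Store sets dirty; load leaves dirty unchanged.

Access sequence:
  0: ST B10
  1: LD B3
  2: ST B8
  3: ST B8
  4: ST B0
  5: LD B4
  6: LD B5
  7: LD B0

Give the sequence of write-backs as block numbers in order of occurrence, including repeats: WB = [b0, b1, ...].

0: W B10 -> L2 miss  d=D]
1: R B3 -> L3 miss  d=-]
2: W B8 -> L0 miss  d=D]
3: W B8 -> L0 hit  d=D]
4: W B0 -> L0 miss wb->B8  d=D]
5: R B4 -> L0 miss wb->B0  d=-]
6: R B5 -> L1 miss  d=-]
7: R B0 -> L0 miss  d=-]

WB = [8, 0]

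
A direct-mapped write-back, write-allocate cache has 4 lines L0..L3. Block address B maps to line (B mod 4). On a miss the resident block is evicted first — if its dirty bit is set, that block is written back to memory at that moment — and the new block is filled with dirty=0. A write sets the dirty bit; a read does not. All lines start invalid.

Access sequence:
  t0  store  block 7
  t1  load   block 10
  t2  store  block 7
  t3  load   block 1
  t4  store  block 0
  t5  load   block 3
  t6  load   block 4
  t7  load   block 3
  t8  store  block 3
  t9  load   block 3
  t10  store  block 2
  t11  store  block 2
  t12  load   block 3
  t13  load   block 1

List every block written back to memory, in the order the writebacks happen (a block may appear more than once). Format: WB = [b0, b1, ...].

WB = [7, 0]

  0 | W B7 → L3 miss [D]
  1 | R B10 → L2 miss [-]
  2 | W B7 → L3 hit [D]
  3 | R B1 → L1 miss [-]
  4 | W B0 → L0 miss [D]
  5 | R B3 → L3 miss wb→B7 [-]
  6 | R B4 → L0 miss wb→B0 [-]
  7 | R B3 → L3 hit [-]
  8 | W B3 → L3 hit [D]
  9 | R B3 → L3 hit [D]
  10 | W B2 → L2 miss [D]
  11 | W B2 → L2 hit [D]
  12 | R B3 → L3 hit [D]
  13 | R B1 → L1 hit [-]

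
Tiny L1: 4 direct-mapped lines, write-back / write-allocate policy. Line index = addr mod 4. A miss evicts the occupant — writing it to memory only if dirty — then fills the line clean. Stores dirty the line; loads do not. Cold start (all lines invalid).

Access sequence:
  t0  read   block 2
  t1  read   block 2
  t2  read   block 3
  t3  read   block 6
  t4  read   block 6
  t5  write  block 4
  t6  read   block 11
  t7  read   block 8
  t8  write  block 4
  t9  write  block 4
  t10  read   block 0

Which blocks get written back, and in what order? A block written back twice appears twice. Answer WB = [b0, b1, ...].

0: R B2 → L2 miss [-]
1: R B2 → L2 hit [-]
2: R B3 → L3 miss [-]
3: R B6 → L2 miss [-]
4: R B6 → L2 hit [-]
5: W B4 → L0 miss [D]
6: R B11 → L3 miss [-]
7: R B8 → L0 miss wb→B4 [-]
8: W B4 → L0 miss [D]
9: W B4 → L0 hit [D]
10: R B0 → L0 miss wb→B4 [-]

WB = [4, 4]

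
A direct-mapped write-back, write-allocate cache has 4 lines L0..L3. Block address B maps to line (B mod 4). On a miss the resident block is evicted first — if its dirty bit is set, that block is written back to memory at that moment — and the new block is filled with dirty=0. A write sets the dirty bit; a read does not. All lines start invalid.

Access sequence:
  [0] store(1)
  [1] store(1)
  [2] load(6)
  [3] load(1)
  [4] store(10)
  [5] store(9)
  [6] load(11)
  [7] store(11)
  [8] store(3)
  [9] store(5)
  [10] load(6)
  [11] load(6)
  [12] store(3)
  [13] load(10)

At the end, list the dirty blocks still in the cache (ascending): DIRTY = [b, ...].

  0 | W B1 → L1 miss [D]
  1 | W B1 → L1 hit [D]
  2 | R B6 → L2 miss [-]
  3 | R B1 → L1 hit [D]
  4 | W B10 → L2 miss [D]
  5 | W B9 → L1 miss wb→B1 [D]
  6 | R B11 → L3 miss [-]
  7 | W B11 → L3 hit [D]
  8 | W B3 → L3 miss wb→B11 [D]
  9 | W B5 → L1 miss wb→B9 [D]
  10 | R B6 → L2 miss wb→B10 [-]
  11 | R B6 → L2 hit [-]
  12 | W B3 → L3 hit [D]
  13 | R B10 → L2 miss [-]

DIRTY = [3, 5]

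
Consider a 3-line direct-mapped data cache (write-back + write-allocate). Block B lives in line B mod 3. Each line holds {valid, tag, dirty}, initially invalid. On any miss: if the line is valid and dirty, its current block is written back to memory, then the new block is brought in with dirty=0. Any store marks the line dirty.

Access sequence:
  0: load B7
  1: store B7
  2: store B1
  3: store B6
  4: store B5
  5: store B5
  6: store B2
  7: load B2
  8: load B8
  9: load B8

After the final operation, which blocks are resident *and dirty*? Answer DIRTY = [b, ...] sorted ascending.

0: R B7 -> L1 miss  d=-]
1: W B7 -> L1 hit  d=D]
2: W B1 -> L1 miss wb->B7  d=D]
3: W B6 -> L0 miss  d=D]
4: W B5 -> L2 miss  d=D]
5: W B5 -> L2 hit  d=D]
6: W B2 -> L2 miss wb->B5  d=D]
7: R B2 -> L2 hit  d=D]
8: R B8 -> L2 miss wb->B2  d=-]
9: R B8 -> L2 hit  d=-]

DIRTY = [1, 6]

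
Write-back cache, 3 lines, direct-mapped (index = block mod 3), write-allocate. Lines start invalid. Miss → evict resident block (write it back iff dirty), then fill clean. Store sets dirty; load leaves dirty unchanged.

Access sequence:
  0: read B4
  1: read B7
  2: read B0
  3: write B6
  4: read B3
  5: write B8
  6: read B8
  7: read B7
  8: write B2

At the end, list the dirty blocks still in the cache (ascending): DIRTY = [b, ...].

  0 | R B4 → L1 miss [-]
  1 | R B7 → L1 miss [-]
  2 | R B0 → L0 miss [-]
  3 | W B6 → L0 miss [D]
  4 | R B3 → L0 miss wb→B6 [-]
  5 | W B8 → L2 miss [D]
  6 | R B8 → L2 hit [D]
  7 | R B7 → L1 hit [-]
  8 | W B2 → L2 miss wb→B8 [D]

DIRTY = [2]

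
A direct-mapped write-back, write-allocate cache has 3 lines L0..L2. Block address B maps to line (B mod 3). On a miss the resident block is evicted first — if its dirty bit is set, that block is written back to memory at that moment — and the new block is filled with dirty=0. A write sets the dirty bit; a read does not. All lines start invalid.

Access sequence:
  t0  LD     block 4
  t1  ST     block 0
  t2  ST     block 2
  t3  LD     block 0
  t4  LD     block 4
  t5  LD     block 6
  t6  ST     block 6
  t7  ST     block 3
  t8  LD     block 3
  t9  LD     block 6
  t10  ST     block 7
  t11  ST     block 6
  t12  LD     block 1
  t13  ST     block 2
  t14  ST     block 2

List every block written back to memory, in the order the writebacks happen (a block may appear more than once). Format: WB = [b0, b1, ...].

  0 | R B4 → L1 miss [-]
  1 | W B0 → L0 miss [D]
  2 | W B2 → L2 miss [D]
  3 | R B0 → L0 hit [D]
  4 | R B4 → L1 hit [-]
  5 | R B6 → L0 miss wb→B0 [-]
  6 | W B6 → L0 hit [D]
  7 | W B3 → L0 miss wb→B6 [D]
  8 | R B3 → L0 hit [D]
  9 | R B6 → L0 miss wb→B3 [-]
  10 | W B7 → L1 miss [D]
  11 | W B6 → L0 hit [D]
  12 | R B1 → L1 miss wb→B7 [-]
  13 | W B2 → L2 hit [D]
  14 | W B2 → L2 hit [D]

WB = [0, 6, 3, 7]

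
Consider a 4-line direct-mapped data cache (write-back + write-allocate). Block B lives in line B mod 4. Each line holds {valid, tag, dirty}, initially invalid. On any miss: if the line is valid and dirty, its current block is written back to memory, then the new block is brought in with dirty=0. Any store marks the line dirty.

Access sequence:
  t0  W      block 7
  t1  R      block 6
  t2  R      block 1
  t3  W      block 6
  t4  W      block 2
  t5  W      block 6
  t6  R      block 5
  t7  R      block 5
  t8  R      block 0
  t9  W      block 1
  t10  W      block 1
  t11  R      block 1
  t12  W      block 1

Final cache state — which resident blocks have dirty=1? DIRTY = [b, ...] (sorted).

  0 | W B7 → L3 miss [D]
  1 | R B6 → L2 miss [-]
  2 | R B1 → L1 miss [-]
  3 | W B6 → L2 hit [D]
  4 | W B2 → L2 miss wb→B6 [D]
  5 | W B6 → L2 miss wb→B2 [D]
  6 | R B5 → L1 miss [-]
  7 | R B5 → L1 hit [-]
  8 | R B0 → L0 miss [-]
  9 | W B1 → L1 miss [D]
  10 | W B1 → L1 hit [D]
  11 | R B1 → L1 hit [D]
  12 | W B1 → L1 hit [D]

DIRTY = [1, 6, 7]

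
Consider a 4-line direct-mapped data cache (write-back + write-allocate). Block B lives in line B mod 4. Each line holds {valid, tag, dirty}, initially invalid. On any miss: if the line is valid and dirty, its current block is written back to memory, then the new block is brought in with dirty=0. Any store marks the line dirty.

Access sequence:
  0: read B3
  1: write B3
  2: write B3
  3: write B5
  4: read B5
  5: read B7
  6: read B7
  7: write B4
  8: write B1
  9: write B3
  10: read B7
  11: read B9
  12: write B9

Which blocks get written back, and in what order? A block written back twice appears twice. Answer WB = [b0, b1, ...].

  0 | R B3 → L3 miss [-]
  1 | W B3 → L3 hit [D]
  2 | W B3 → L3 hit [D]
  3 | W B5 → L1 miss [D]
  4 | R B5 → L1 hit [D]
  5 | R B7 → L3 miss wb→B3 [-]
  6 | R B7 → L3 hit [-]
  7 | W B4 → L0 miss [D]
  8 | W B1 → L1 miss wb→B5 [D]
  9 | W B3 → L3 miss [D]
  10 | R B7 → L3 miss wb→B3 [-]
  11 | R B9 → L1 miss wb→B1 [-]
  12 | W B9 → L1 hit [D]

WB = [3, 5, 3, 1]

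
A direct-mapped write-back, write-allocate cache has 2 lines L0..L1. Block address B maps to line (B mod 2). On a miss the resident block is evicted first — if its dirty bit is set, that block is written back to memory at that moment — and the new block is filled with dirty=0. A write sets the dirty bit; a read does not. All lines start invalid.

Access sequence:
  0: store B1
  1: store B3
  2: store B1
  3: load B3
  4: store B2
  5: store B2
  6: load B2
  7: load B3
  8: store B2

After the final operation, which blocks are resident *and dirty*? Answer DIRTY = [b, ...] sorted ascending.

0: W B1 -> L1 miss  d=D]
1: W B3 -> L1 miss wb->B1  d=D]
2: W B1 -> L1 miss wb->B3  d=D]
3: R B3 -> L1 miss wb->B1  d=-]
4: W B2 -> L0 miss  d=D]
5: W B2 -> L0 hit  d=D]
6: R B2 -> L0 hit  d=D]
7: R B3 -> L1 hit  d=-]
8: W B2 -> L0 hit  d=D]

DIRTY = [2]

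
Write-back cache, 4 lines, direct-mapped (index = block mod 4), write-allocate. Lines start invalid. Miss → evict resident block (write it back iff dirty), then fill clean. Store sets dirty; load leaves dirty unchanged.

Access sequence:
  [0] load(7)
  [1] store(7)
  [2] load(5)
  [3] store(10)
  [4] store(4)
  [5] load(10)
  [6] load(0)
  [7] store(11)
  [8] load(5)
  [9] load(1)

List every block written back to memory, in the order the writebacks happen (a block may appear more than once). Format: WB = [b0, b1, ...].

WB = [4, 7]

0: R B7 -> L3 miss  d=-]
1: W B7 -> L3 hit  d=D]
2: R B5 -> L1 miss  d=-]
3: W B10 -> L2 miss  d=D]
4: W B4 -> L0 miss  d=D]
5: R B10 -> L2 hit  d=D]
6: R B0 -> L0 miss wb->B4  d=-]
7: W B11 -> L3 miss wb->B7  d=D]
8: R B5 -> L1 hit  d=-]
9: R B1 -> L1 miss  d=-]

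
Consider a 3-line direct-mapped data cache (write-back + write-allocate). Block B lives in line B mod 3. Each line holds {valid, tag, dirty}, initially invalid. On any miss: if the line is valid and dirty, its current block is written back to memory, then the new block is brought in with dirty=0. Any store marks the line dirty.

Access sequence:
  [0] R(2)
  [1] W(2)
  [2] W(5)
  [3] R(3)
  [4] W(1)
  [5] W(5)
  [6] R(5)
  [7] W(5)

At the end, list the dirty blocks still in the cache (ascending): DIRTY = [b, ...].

  0 | R B2 → L2 miss [-]
  1 | W B2 → L2 hit [D]
  2 | W B5 → L2 miss wb→B2 [D]
  3 | R B3 → L0 miss [-]
  4 | W B1 → L1 miss [D]
  5 | W B5 → L2 hit [D]
  6 | R B5 → L2 hit [D]
  7 | W B5 → L2 hit [D]

DIRTY = [1, 5]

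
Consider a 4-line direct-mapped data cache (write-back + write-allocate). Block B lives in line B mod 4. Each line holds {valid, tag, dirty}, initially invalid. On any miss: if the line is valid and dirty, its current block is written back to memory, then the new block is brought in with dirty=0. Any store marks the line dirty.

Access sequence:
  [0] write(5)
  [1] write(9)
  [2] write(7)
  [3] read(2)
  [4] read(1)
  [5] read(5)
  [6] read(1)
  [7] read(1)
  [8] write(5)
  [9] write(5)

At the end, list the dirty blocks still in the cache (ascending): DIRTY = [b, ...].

0: W B5 → L1 miss [D]
1: W B9 → L1 miss wb→B5 [D]
2: W B7 → L3 miss [D]
3: R B2 → L2 miss [-]
4: R B1 → L1 miss wb→B9 [-]
5: R B5 → L1 miss [-]
6: R B1 → L1 miss [-]
7: R B1 → L1 hit [-]
8: W B5 → L1 miss [D]
9: W B5 → L1 hit [D]

DIRTY = [5, 7]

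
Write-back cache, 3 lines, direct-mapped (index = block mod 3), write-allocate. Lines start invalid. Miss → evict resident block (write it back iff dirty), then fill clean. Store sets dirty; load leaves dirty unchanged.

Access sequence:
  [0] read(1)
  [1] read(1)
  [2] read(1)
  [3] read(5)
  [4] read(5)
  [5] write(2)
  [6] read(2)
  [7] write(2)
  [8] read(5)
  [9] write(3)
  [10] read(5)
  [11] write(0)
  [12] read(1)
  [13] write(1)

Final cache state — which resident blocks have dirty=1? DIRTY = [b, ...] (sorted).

DIRTY = [0, 1]

  0 | R B1 → L1 miss [-]
  1 | R B1 → L1 hit [-]
  2 | R B1 → L1 hit [-]
  3 | R B5 → L2 miss [-]
  4 | R B5 → L2 hit [-]
  5 | W B2 → L2 miss [D]
  6 | R B2 → L2 hit [D]
  7 | W B2 → L2 hit [D]
  8 | R B5 → L2 miss wb→B2 [-]
  9 | W B3 → L0 miss [D]
  10 | R B5 → L2 hit [-]
  11 | W B0 → L0 miss wb→B3 [D]
  12 | R B1 → L1 hit [-]
  13 | W B1 → L1 hit [D]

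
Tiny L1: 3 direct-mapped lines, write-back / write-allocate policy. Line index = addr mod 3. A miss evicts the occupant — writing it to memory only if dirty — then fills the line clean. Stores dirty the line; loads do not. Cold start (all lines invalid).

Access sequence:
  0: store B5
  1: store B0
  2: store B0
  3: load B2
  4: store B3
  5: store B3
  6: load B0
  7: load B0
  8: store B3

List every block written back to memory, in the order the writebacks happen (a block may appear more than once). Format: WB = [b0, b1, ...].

0: W B5 → L2 miss [D]
1: W B0 → L0 miss [D]
2: W B0 → L0 hit [D]
3: R B2 → L2 miss wb→B5 [-]
4: W B3 → L0 miss wb→B0 [D]
5: W B3 → L0 hit [D]
6: R B0 → L0 miss wb→B3 [-]
7: R B0 → L0 hit [-]
8: W B3 → L0 miss [D]

WB = [5, 0, 3]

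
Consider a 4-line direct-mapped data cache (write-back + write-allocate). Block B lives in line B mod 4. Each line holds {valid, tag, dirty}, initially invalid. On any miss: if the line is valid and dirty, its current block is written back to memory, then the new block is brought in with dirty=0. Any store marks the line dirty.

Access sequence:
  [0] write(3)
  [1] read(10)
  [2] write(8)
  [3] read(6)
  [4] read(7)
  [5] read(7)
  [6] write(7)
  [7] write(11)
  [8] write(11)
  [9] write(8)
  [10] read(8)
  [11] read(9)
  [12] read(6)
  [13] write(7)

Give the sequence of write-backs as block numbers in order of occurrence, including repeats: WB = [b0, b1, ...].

0: W B3 → L3 miss [D]
1: R B10 → L2 miss [-]
2: W B8 → L0 miss [D]
3: R B6 → L2 miss [-]
4: R B7 → L3 miss wb→B3 [-]
5: R B7 → L3 hit [-]
6: W B7 → L3 hit [D]
7: W B11 → L3 miss wb→B7 [D]
8: W B11 → L3 hit [D]
9: W B8 → L0 hit [D]
10: R B8 → L0 hit [D]
11: R B9 → L1 miss [-]
12: R B6 → L2 hit [-]
13: W B7 → L3 miss wb→B11 [D]

WB = [3, 7, 11]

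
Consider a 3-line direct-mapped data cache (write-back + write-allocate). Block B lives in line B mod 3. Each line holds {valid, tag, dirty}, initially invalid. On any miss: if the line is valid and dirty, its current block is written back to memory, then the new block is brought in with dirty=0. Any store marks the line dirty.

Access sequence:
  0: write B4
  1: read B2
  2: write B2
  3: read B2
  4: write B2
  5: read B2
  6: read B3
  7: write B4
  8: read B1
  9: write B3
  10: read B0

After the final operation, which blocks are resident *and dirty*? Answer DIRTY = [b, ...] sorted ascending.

  0 | W B4 → L1 miss [D]
  1 | R B2 → L2 miss [-]
  2 | W B2 → L2 hit [D]
  3 | R B2 → L2 hit [D]
  4 | W B2 → L2 hit [D]
  5 | R B2 → L2 hit [D]
  6 | R B3 → L0 miss [-]
  7 | W B4 → L1 hit [D]
  8 | R B1 → L1 miss wb→B4 [-]
  9 | W B3 → L0 hit [D]
  10 | R B0 → L0 miss wb→B3 [-]

DIRTY = [2]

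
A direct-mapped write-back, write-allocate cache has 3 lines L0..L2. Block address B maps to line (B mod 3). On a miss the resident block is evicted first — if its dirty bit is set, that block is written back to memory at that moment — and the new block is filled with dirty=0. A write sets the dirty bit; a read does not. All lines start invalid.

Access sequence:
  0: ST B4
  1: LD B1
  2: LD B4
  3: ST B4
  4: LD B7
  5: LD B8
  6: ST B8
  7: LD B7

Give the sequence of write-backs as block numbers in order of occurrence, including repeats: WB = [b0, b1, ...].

0: W B4 → L1 miss [D]
1: R B1 → L1 miss wb→B4 [-]
2: R B4 → L1 miss [-]
3: W B4 → L1 hit [D]
4: R B7 → L1 miss wb→B4 [-]
5: R B8 → L2 miss [-]
6: W B8 → L2 hit [D]
7: R B7 → L1 hit [-]

WB = [4, 4]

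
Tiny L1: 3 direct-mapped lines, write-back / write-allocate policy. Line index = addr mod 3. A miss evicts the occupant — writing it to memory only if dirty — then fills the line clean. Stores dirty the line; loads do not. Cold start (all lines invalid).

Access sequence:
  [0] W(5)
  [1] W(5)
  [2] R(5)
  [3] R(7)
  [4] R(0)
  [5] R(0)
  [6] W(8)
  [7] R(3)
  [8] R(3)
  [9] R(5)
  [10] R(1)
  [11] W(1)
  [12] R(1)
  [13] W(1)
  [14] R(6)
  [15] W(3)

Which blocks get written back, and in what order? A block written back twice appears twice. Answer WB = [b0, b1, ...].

0: W B5 -> L2 miss  d=D]
1: W B5 -> L2 hit  d=D]
2: R B5 -> L2 hit  d=D]
3: R B7 -> L1 miss  d=-]
4: R B0 -> L0 miss  d=-]
5: R B0 -> L0 hit  d=-]
6: W B8 -> L2 miss wb->B5  d=D]
7: R B3 -> L0 miss  d=-]
8: R B3 -> L0 hit  d=-]
9: R B5 -> L2 miss wb->B8  d=-]
10: R B1 -> L1 miss  d=-]
11: W B1 -> L1 hit  d=D]
12: R B1 -> L1 hit  d=D]
13: W B1 -> L1 hit  d=D]
14: R B6 -> L0 miss  d=-]
15: W B3 -> L0 miss  d=D]

WB = [5, 8]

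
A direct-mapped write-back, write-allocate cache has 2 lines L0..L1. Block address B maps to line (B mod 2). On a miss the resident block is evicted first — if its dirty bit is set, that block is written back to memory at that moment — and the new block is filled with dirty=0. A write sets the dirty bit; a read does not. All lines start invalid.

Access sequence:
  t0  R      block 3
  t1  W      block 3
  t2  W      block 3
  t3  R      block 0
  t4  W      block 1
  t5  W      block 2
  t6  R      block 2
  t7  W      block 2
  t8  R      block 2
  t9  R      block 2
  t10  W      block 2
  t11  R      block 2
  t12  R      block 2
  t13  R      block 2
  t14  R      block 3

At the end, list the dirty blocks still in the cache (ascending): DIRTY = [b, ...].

DIRTY = [2]

  0 | R B3 → L1 miss [-]
  1 | W B3 → L1 hit [D]
  2 | W B3 → L1 hit [D]
  3 | R B0 → L0 miss [-]
  4 | W B1 → L1 miss wb→B3 [D]
  5 | W B2 → L0 miss [D]
  6 | R B2 → L0 hit [D]
  7 | W B2 → L0 hit [D]
  8 | R B2 → L0 hit [D]
  9 | R B2 → L0 hit [D]
  10 | W B2 → L0 hit [D]
  11 | R B2 → L0 hit [D]
  12 | R B2 → L0 hit [D]
  13 | R B2 → L0 hit [D]
  14 | R B3 → L1 miss wb→B1 [-]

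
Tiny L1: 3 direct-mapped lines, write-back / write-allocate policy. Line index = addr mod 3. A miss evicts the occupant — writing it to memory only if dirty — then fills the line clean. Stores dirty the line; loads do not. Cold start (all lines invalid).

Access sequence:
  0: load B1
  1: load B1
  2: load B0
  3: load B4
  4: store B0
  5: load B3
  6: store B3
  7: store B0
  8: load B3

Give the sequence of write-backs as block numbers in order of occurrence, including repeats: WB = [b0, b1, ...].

  0 | R B1 → L1 miss [-]
  1 | R B1 → L1 hit [-]
  2 | R B0 → L0 miss [-]
  3 | R B4 → L1 miss [-]
  4 | W B0 → L0 hit [D]
  5 | R B3 → L0 miss wb→B0 [-]
  6 | W B3 → L0 hit [D]
  7 | W B0 → L0 miss wb→B3 [D]
  8 | R B3 → L0 miss wb→B0 [-]

WB = [0, 3, 0]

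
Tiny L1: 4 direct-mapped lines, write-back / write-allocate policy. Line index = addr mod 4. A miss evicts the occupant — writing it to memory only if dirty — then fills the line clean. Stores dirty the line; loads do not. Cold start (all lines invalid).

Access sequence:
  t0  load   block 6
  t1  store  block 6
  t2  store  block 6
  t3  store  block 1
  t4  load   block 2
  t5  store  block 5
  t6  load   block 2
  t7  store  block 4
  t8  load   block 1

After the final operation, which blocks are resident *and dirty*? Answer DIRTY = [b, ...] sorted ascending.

0: R B6 -> L2 miss  d=-]
1: W B6 -> L2 hit  d=D]
2: W B6 -> L2 hit  d=D]
3: W B1 -> L1 miss  d=D]
4: R B2 -> L2 miss wb->B6  d=-]
5: W B5 -> L1 miss wb->B1  d=D]
6: R B2 -> L2 hit  d=-]
7: W B4 -> L0 miss  d=D]
8: R B1 -> L1 miss wb->B5  d=-]

DIRTY = [4]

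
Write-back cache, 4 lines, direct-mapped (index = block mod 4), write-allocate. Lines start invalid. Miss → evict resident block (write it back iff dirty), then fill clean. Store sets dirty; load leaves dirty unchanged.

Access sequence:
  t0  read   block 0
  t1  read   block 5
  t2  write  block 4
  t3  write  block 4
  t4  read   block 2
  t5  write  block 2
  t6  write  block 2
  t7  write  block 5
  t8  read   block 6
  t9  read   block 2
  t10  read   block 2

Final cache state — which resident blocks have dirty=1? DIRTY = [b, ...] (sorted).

  0 | R B0 → L0 miss [-]
  1 | R B5 → L1 miss [-]
  2 | W B4 → L0 miss [D]
  3 | W B4 → L0 hit [D]
  4 | R B2 → L2 miss [-]
  5 | W B2 → L2 hit [D]
  6 | W B2 → L2 hit [D]
  7 | W B5 → L1 hit [D]
  8 | R B6 → L2 miss wb→B2 [-]
  9 | R B2 → L2 miss [-]
  10 | R B2 → L2 hit [-]

DIRTY = [4, 5]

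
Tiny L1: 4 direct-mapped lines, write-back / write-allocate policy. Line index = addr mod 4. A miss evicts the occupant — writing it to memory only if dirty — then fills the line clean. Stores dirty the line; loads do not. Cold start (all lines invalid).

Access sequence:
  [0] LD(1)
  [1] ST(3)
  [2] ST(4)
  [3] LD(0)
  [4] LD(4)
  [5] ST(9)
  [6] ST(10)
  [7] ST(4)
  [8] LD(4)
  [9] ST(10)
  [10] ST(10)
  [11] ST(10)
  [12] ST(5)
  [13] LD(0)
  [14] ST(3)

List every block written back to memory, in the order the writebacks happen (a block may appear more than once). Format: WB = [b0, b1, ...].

0: R B1 → L1 miss [-]
1: W B3 → L3 miss [D]
2: W B4 → L0 miss [D]
3: R B0 → L0 miss wb→B4 [-]
4: R B4 → L0 miss [-]
5: W B9 → L1 miss [D]
6: W B10 → L2 miss [D]
7: W B4 → L0 hit [D]
8: R B4 → L0 hit [D]
9: W B10 → L2 hit [D]
10: W B10 → L2 hit [D]
11: W B10 → L2 hit [D]
12: W B5 → L1 miss wb→B9 [D]
13: R B0 → L0 miss wb→B4 [-]
14: W B3 → L3 hit [D]

WB = [4, 9, 4]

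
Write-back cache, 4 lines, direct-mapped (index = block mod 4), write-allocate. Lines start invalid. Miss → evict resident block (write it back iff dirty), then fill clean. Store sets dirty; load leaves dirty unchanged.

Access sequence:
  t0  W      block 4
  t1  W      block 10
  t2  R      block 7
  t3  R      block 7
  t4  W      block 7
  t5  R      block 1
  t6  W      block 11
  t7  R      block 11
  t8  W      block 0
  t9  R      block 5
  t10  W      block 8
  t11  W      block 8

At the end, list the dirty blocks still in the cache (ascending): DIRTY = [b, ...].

DIRTY = [8, 10, 11]

0: W B4 -> L0 miss  d=D]
1: W B10 -> L2 miss  d=D]
2: R B7 -> L3 miss  d=-]
3: R B7 -> L3 hit  d=-]
4: W B7 -> L3 hit  d=D]
5: R B1 -> L1 miss  d=-]
6: W B11 -> L3 miss wb->B7  d=D]
7: R B11 -> L3 hit  d=D]
8: W B0 -> L0 miss wb->B4  d=D]
9: R B5 -> L1 miss  d=-]
10: W B8 -> L0 miss wb->B0  d=D]
11: W B8 -> L0 hit  d=D]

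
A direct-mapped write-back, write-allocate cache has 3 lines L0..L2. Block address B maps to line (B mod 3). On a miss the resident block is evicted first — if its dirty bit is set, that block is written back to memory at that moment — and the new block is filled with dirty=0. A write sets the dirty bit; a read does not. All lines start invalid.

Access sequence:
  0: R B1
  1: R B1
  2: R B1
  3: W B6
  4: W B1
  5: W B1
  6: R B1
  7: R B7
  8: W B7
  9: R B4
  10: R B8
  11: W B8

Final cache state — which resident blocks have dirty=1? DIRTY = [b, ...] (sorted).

  0 | R B1 → L1 miss [-]
  1 | R B1 → L1 hit [-]
  2 | R B1 → L1 hit [-]
  3 | W B6 → L0 miss [D]
  4 | W B1 → L1 hit [D]
  5 | W B1 → L1 hit [D]
  6 | R B1 → L1 hit [D]
  7 | R B7 → L1 miss wb→B1 [-]
  8 | W B7 → L1 hit [D]
  9 | R B4 → L1 miss wb→B7 [-]
  10 | R B8 → L2 miss [-]
  11 | W B8 → L2 hit [D]

DIRTY = [6, 8]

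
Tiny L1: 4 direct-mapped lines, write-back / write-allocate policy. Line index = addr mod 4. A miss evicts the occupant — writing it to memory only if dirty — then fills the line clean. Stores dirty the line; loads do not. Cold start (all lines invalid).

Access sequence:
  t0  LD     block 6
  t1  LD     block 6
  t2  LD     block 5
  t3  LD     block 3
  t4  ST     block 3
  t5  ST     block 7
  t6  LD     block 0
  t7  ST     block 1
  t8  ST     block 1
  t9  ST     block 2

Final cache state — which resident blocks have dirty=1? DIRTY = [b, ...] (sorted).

  0 | R B6 → L2 miss [-]
  1 | R B6 → L2 hit [-]
  2 | R B5 → L1 miss [-]
  3 | R B3 → L3 miss [-]
  4 | W B3 → L3 hit [D]
  5 | W B7 → L3 miss wb→B3 [D]
  6 | R B0 → L0 miss [-]
  7 | W B1 → L1 miss [D]
  8 | W B1 → L1 hit [D]
  9 | W B2 → L2 miss [D]

DIRTY = [1, 2, 7]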